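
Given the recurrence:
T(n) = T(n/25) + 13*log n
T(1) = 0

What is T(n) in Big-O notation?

Each of the log_25(n) levels adds O(log n). T(n) = O(log^2 n).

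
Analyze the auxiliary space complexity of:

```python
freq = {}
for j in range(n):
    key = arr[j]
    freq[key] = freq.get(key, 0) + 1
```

Space complexity: O(n).
Auxiliary storage grows linearly with the input size n in the worst case.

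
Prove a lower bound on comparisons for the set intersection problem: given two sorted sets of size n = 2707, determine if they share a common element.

For two sorted arrays of size n = 2707, any correct algorithm must examine Omega(n) elements. If fewer are examined, an adversary places a common element in an unexamined gap. A merge-based scan achieves O(n), so the bound is tight.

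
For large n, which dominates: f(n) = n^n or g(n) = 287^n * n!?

g(n) = 287^n * n! grows faster: by Stirling n! ~ sqrt(2 pi n)(n/e)^n, so 287^n n! / n^n ~ (287/e)^n sqrt(2 pi n) -> infinity since 287/e > 1.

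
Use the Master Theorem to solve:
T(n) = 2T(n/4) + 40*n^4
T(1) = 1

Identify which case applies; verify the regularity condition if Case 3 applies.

a=2, b=4, f(n)=40*n^4.
log_4(2) = 0.5 < 4.
f(n) = Omega(n^(0.5+epsilon)) for some epsilon > 0, so Case 3 is the candidate.
Regularity: a*f(n/b) = 2*40*(n/4)^4 = (2/256)*40*n^4 <= c*f(n) with c = 2/256 < 1. Satisfied.
Case 3: T(n) = Theta(n^4).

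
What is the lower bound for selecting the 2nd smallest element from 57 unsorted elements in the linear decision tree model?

Selecting the 2nd smallest of 57 elements requires Omega(n) comparisons. Every element must be compared at least once. The BFPRT algorithm achieves O(n), making this tight.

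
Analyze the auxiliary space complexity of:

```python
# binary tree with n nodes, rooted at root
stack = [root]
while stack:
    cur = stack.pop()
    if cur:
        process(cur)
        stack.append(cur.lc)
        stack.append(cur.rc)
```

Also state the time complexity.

Space complexity: O(n).
Auxiliary storage grows linearly with the input size n in the worst case.
Time complexity: O(n).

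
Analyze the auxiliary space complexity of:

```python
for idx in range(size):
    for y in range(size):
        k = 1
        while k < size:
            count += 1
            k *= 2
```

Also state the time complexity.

Space complexity: O(1).
Only a constant amount of auxiliary storage is used; nothing grows with n.
Time complexity: O(n^2 log n).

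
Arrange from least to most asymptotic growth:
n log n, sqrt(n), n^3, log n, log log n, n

Ordered by growth rate: log log n < log n < sqrt(n) < n < n log n < n^3.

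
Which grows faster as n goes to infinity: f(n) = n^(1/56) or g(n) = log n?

f(n) = n^(1/56) grows faster: any positive power of n dominates log n.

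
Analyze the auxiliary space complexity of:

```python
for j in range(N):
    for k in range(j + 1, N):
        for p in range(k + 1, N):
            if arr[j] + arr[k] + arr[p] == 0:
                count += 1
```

Space complexity: O(1).
Only a constant amount of auxiliary storage is used; nothing grows with n.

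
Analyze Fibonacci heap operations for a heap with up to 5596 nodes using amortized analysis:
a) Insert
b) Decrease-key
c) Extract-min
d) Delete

Fibonacci heaps use lazy consolidation. Potential function Phi = t + 2m (t = number of trees, m = marked nodes).
- Insert: O(1) actual, Delta Phi = +1 (one new tree) => O(1) amortized.
- Decrease-key: with c cascading cuts, actual cost is O(c); Delta Phi <= c - 2(c-1) + 2 = 4 - c (c new trees; >= c-1 marks cleared; <= 1 new mark). Amortized O(c) + (4 - c) = O(1).
- Extract-min: O(D(n) + t) actual; consolidation drops t to <= D(n)+1, so Delta Phi pays for the t term. D(n) = O(log n) for n = 5596 => O(log n) amortized.
- Delete: decrease-key to -inf then extract-min = O(log n).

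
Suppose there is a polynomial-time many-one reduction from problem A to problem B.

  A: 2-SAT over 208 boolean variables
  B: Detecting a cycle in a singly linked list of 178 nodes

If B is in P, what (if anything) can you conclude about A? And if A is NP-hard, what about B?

A poly-time reduction A <=_p B means any A-instance can be transformed to a B-instance in poly time.
If B is in P: compose the reduction with B's poly-time algorithm to solve A in poly time, so A is in P.
If A is NP-hard: every NP problem reduces to A, which reduces to B; composing reductions, every NP problem reduces to B, so B is NP-hard.
(Here in fact A is P and B is P.)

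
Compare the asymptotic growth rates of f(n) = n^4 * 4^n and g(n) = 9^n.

g(n) = 9^n grows faster: 9^n / (n^4 4^n) = (9/4)^n / n^4 -> infinity since 9/4 > 1.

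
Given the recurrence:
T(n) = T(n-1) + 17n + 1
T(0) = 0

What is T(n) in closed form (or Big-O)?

Dominant term in sum is 17*sum(i, i=1..n) = 17*n*(n+1)/2 = O(n^2).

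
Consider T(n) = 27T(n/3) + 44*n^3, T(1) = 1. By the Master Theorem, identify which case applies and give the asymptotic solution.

a=27, b=3, f(n)=44*n^3.
log_3(27) = 3, so n^(log_b(a)) = n^3.
f(n) = Theta(n^3), so Case 2 applies.
T(n) = Theta(n^3 log n).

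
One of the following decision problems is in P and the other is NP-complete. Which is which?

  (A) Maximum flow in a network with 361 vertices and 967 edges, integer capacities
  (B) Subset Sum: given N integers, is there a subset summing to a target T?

(A) is P: Edmonds-Karp / push-relabel run in polynomial time.
(B) is NP-complete: one of Karp's 21 NP-complete problems.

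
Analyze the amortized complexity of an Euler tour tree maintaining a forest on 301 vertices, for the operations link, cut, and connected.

An Euler tour tree stores each tree's Euler tour as a balanced BST keyed by tour position. On 301 vertices: link concatenates two tours via O(1) splits/joins of size <= 2*301 (O(log n)); cut splits the tour at the two occurrences of the edge (O(log n)); connected compares BST roots (O(log n) to find the root). All O(log n) amortized.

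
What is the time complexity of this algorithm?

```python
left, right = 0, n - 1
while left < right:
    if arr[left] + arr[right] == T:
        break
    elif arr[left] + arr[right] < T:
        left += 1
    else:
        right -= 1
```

Time complexity: O(n).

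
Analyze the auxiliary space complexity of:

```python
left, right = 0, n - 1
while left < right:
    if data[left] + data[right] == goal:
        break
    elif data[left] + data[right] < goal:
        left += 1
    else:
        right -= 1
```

Space complexity: O(1).
Only a constant amount of auxiliary storage is used; nothing grows with n.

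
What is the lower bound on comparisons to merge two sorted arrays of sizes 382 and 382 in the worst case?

Adversary: with |382 - 382| <= 1 the inputs can be fully interleaved so that every adjacent pair in the merged output comes from different arrays. Then each of the 763 adjacent pairs must be directly compared, or the algorithm cannot determine their relative order. Standard merge meets this bound.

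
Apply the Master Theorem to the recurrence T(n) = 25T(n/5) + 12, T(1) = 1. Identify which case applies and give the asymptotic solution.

a=25, b=5, f(n)=12.
log_5(25) = 2 > 0.
Since f(n) = O(n^0) is polynomially smaller than n^2, Case 1 applies.
T(n) = Theta(n^2).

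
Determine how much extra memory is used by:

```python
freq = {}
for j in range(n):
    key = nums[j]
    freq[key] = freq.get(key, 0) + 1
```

Space complexity: O(n).
Auxiliary storage grows linearly with the input size n in the worst case.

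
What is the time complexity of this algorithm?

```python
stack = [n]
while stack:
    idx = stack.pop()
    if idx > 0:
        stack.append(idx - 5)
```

Time complexity: O(n).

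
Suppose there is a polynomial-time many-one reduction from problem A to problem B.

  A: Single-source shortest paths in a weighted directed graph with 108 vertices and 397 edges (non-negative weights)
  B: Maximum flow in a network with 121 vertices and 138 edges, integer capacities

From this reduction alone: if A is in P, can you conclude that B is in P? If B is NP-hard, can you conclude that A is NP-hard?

A poly-time reduction A <=_p B transfers tractability DOWN (B easy => A easy) and hardness UP (A hard => B hard), not the reverse.
From A in P, the reduction alone does NOT give B in P: any problem in P trivially reduces to SAT, yet SAT is not known to be in P.
From B NP-hard, the reduction alone does NOT give A NP-hard: again, easy problems reduce to hard ones.
(Here in fact A is P and B is P.)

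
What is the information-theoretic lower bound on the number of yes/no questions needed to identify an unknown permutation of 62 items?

There are 62! = 31469973260387937525653122354950764088012280797258232192163168247821107200000000000000 permutations. Each yes/no question gives at most 1 bit, so at least ceil(log_2(31469973260387937525653122354950764088012280797258232192163168247821107200000000000000)) = 285 questions are needed.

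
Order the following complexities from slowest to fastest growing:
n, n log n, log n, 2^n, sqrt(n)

Ordered by growth rate: log n < sqrt(n) < n < n log n < 2^n.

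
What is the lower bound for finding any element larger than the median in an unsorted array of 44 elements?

To find an element larger than the median of 44 elements, we must see Omega(n) elements. Without seeing enough elements, an adversary can make any unseen element the median.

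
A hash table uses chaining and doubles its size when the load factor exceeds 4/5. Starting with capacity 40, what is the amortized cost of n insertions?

Rehashing occurs when load exceeds 4/5. Total rehash cost is geometric series summing to O(n). Each insertion itself is O(1). Amortized: O(1).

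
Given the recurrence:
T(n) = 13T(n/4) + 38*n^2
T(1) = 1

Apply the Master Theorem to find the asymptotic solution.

a=13, b=4, f(n)=38*n^2. log_4(13) = 1.85 < 2. Case 3: T(n) = O(n^2).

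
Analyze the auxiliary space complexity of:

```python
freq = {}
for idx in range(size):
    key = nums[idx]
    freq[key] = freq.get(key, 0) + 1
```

Space complexity: O(n).
Auxiliary storage grows linearly with the input size n in the worst case.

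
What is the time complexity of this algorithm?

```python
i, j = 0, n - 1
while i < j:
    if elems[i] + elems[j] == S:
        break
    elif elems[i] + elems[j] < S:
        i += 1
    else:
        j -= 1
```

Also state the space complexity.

Time complexity: O(n).
Space complexity: O(1).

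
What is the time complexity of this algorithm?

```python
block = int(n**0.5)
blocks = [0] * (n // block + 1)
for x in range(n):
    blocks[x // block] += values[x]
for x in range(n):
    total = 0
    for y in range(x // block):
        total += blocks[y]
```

Time complexity: O(n * sqrt(n)).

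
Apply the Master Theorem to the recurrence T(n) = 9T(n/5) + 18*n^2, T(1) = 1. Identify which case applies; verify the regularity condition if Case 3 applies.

a=9, b=5, f(n)=18*n^2.
log_5(9) = 1.365 < 2.
f(n) = Omega(n^(1.365+epsilon)) for some epsilon > 0, so Case 3 is the candidate.
Regularity: a*f(n/b) = 9*18*(n/5)^2 = (9/25)*18*n^2 <= c*f(n) with c = 9/25 < 1. Satisfied.
Case 3: T(n) = Theta(n^2).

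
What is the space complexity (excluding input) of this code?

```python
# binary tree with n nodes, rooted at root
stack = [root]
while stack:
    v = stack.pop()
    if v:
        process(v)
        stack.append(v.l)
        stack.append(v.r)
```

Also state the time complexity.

Space complexity: O(n).
Auxiliary storage grows linearly with the input size n in the worst case.
Time complexity: O(n).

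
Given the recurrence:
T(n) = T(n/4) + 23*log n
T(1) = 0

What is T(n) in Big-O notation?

Each of the log_4(n) levels adds O(log n). T(n) = O(log^2 n).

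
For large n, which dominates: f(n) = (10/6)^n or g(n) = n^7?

f(n) = (10/6)^n grows faster: (10/6)^n is exponential with base 10/6 > 1, dominating every polynomial.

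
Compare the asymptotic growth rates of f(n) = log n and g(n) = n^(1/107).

g(n) = n^(1/107) grows faster: any positive power of n dominates log n.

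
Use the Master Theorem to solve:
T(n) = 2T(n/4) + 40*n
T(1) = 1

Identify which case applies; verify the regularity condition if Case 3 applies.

a=2, b=4, f(n)=40*n.
log_4(2) = 0.5 < 1.
f(n) = Omega(n^(0.5+epsilon)) for some epsilon > 0, so Case 3 is the candidate.
Regularity: a*f(n/b) = 2*40*(n/4)^1 = (2/4)*40*n^1 <= c*f(n) with c = 2/4 < 1. Satisfied.
Case 3: T(n) = Theta(n).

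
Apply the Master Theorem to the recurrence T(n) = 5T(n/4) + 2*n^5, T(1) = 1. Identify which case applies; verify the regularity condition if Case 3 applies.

a=5, b=4, f(n)=2*n^5.
log_4(5) = 1.161 < 5.
f(n) = Omega(n^(1.161+epsilon)) for some epsilon > 0, so Case 3 is the candidate.
Regularity: a*f(n/b) = 5*2*(n/4)^5 = (5/1024)*2*n^5 <= c*f(n) with c = 5/1024 < 1. Satisfied.
Case 3: T(n) = Theta(n^5).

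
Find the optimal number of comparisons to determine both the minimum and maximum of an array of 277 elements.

Naive approach: 552 comparisons (276 for max + 276 for min).
Optimal: Compare elements in pairs first (floor(n/2) = 138 comparisons), then find max among winners and min among losers (138 comparisons each).
Total: ceil(3n/2) - 2 = 414 comparisons. An adversary argument shows this is also a lower bound.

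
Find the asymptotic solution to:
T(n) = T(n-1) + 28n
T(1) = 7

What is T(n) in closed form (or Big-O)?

Unrolling: T(n) = 7 + 28*(2 + 3 + ... + n) = 7 + 28*(n(n+1)/2 - 1) = O(n^2).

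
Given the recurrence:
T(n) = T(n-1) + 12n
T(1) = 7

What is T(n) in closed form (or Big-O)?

Unrolling: T(n) = 7 + 12*(2 + 3 + ... + n) = 7 + 12*(n(n+1)/2 - 1) = O(n^2).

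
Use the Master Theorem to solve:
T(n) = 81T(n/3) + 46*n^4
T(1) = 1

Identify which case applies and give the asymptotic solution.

a=81, b=3, f(n)=46*n^4.
log_3(81) = 4, so n^(log_b(a)) = n^4.
f(n) = Theta(n^4), so Case 2 applies.
T(n) = Theta(n^4 log n).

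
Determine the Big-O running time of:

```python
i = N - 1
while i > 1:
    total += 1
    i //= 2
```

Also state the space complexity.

Time complexity: O(log n).
Space complexity: O(1).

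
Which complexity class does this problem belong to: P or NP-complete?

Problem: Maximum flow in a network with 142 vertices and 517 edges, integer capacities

This problem is in P: Edmonds-Karp / push-relabel run in polynomial time.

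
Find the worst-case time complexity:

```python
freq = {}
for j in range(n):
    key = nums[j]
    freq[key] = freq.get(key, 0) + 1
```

Time complexity: O(n).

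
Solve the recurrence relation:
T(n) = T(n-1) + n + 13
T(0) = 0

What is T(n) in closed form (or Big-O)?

Dominant term in sum is 1*sum(i, i=1..n) = 1*n*(n+1)/2 = O(n^2).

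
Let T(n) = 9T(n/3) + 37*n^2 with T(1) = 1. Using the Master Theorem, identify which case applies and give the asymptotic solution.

a=9, b=3, f(n)=37*n^2.
log_3(9) = 2, so n^(log_b(a)) = n^2.
f(n) = Theta(n^2), so Case 2 applies.
T(n) = Theta(n^2 log n).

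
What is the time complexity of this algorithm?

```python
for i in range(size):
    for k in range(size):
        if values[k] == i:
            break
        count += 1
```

Time complexity: O(n^2).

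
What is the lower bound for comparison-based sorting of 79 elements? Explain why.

A comparison-based sorting algorithm corresponds to a decision tree. With 79! possible permutations, the tree has 79! leaves. The height is at least log_2(79!) = Omega(n log n) by Stirling's approximation.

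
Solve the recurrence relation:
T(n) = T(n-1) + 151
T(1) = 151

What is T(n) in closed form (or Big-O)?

Unrolling: T(n) = T(n-1) + 151 = T(n-2) + 2*151 = ... = T(1) + (n-1)*151 = 151 + (n-1)*151 = 151n.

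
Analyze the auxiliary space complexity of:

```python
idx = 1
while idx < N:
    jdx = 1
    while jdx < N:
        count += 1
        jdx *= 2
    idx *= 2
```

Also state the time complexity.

Space complexity: O(1).
Only a constant amount of auxiliary storage is used; nothing grows with n.
Time complexity: O(log^2 n).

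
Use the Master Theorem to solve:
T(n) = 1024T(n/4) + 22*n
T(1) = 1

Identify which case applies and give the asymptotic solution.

a=1024, b=4, f(n)=22*n.
log_4(1024) = 5 > 1.
Since f(n) = O(n^1) is polynomially smaller than n^5, Case 1 applies.
T(n) = Theta(n^5).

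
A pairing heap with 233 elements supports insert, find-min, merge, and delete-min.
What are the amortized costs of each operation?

Pairing heaps are self-adjusting heap-ordered trees. Insert and merge link two roots: O(1). Find-min reads the root: O(1). Delete-min removes the root, then pairs children in two passes; amortized cost is O(log 233) = O(log n).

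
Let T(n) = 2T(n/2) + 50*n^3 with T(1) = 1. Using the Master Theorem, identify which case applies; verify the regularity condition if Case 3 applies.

a=2, b=2, f(n)=50*n^3.
log_2(2) = 1 < 3.
f(n) = Omega(n^(1+epsilon)) for some epsilon > 0, so Case 3 is the candidate.
Regularity: a*f(n/b) = 2*50*(n/2)^3 = (2/8)*50*n^3 <= c*f(n) with c = 2/8 < 1. Satisfied.
Case 3: T(n) = Theta(n^3).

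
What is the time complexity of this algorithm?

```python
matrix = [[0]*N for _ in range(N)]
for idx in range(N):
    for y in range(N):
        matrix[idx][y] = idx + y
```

Time complexity: O(n^2).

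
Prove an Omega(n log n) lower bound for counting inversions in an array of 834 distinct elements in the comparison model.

Decision-tree argument: at any leaf, the comparisons made (with transitivity) must totally order all 834 elements -- otherwise some pair (i,j) is unordered, and an adversary can present two inputs agreeing on every comparison made but with that pair flipped, changing the inversion count by 1, so the leaf's output is wrong on one of them. Hence the tree has >= 834! leaves and height >= log_2(834!) = Omega(n log n). Modified merge sort achieves O(n log n).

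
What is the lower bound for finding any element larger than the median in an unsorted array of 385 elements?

To find an element larger than the median of 385 elements, we must see Omega(n) elements. Without seeing enough elements, an adversary can make any unseen element the median.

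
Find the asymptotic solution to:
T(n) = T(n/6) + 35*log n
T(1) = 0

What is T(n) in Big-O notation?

Each of the log_6(n) levels adds O(log n). T(n) = O(log^2 n).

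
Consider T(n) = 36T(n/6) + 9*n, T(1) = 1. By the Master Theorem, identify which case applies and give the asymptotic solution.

a=36, b=6, f(n)=9*n.
log_6(36) = 2 > 1.
Since f(n) = O(n^1) is polynomially smaller than n^2, Case 1 applies.
T(n) = Theta(n^2).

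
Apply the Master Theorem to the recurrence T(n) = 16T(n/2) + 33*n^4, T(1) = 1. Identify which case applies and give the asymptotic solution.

a=16, b=2, f(n)=33*n^4.
log_2(16) = 4, so n^(log_b(a)) = n^4.
f(n) = Theta(n^4), so Case 2 applies.
T(n) = Theta(n^4 log n).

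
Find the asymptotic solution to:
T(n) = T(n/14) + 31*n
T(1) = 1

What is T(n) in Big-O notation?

Geometric series: 31*n*(1 + 1/14 + 1/14^2 + ...) = O(n). T(n) = O(n).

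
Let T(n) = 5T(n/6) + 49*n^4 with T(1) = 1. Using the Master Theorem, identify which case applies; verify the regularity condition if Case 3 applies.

a=5, b=6, f(n)=49*n^4.
log_6(5) = 0.8982 < 4.
f(n) = Omega(n^(0.8982+epsilon)) for some epsilon > 0, so Case 3 is the candidate.
Regularity: a*f(n/b) = 5*49*(n/6)^4 = (5/1296)*49*n^4 <= c*f(n) with c = 5/1296 < 1. Satisfied.
Case 3: T(n) = Theta(n^4).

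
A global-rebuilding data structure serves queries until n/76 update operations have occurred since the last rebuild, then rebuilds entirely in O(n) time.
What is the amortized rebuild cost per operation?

The O(n) rebuild is triggered by n/76 operations, so each contributes O(n)/(n/76) = O(76) = O(1) to the rebuild cost.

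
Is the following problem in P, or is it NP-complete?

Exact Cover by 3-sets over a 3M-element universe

This problem is NP-complete: one of Karp's 21 NP-complete problems.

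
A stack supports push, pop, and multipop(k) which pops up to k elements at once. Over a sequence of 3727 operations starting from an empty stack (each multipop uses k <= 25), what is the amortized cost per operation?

Each element is pushed exactly once and popped at most once (whether by pop or as part of a multipop). So the total number of individual pops over the whole sequence is at most the number of pushes, which is at most 3727. Total work <= 2 * 3727, hence O(1) amortized per operation.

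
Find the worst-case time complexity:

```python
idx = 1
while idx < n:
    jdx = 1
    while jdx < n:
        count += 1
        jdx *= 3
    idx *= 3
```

Time complexity: O(log^2 n).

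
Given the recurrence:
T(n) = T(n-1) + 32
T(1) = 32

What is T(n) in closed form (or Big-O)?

Unrolling: T(n) = T(n-1) + 32 = T(n-2) + 2*32 = ... = T(1) + (n-1)*32 = 32 + (n-1)*32 = 32n.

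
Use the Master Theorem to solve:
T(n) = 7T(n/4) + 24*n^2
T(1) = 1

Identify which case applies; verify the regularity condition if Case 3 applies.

a=7, b=4, f(n)=24*n^2.
log_4(7) = 1.404 < 2.
f(n) = Omega(n^(1.404+epsilon)) for some epsilon > 0, so Case 3 is the candidate.
Regularity: a*f(n/b) = 7*24*(n/4)^2 = (7/16)*24*n^2 <= c*f(n) with c = 7/16 < 1. Satisfied.
Case 3: T(n) = Theta(n^2).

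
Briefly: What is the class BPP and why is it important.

BPP (Bounded-error Probabilistic Polynomial time) is the class of problems solvable by a randomized algorithm in polynomial time with error probability at most 1/3. BPP contains P and is contained in PSPACE. It is widely conjectured that P = BPP, meaning randomness does not help for decision problems.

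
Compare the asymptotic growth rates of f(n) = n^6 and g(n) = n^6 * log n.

g(n) = n^6 * log n grows faster: extra log n factor -> infinity.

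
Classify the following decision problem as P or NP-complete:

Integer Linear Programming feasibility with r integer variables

This problem is NP-complete: ILP feasibility is NP-complete (LP relaxation is in P).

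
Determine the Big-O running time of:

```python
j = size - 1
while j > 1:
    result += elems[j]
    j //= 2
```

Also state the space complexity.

Time complexity: O(log n).
Space complexity: O(1).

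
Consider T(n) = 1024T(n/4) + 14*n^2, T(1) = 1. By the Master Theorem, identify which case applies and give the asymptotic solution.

a=1024, b=4, f(n)=14*n^2.
log_4(1024) = 5 > 2.
Since f(n) = O(n^2) is polynomially smaller than n^5, Case 1 applies.
T(n) = Theta(n^5).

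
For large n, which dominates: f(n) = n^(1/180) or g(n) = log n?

f(n) = n^(1/180) grows faster: any positive power of n dominates log n.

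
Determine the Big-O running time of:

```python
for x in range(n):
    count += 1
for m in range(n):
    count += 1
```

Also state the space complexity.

Time complexity: O(n).
Space complexity: O(1).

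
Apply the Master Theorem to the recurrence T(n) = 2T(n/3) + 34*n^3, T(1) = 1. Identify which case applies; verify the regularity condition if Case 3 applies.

a=2, b=3, f(n)=34*n^3.
log_3(2) = 0.6309 < 3.
f(n) = Omega(n^(0.6309+epsilon)) for some epsilon > 0, so Case 3 is the candidate.
Regularity: a*f(n/b) = 2*34*(n/3)^3 = (2/27)*34*n^3 <= c*f(n) with c = 2/27 < 1. Satisfied.
Case 3: T(n) = Theta(n^3).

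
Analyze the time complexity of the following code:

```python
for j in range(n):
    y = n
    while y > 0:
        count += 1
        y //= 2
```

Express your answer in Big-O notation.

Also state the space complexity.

Time complexity: O(n log n).
Space complexity: O(1).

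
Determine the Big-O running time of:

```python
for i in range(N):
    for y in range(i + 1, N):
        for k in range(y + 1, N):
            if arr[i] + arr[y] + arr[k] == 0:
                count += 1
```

Time complexity: O(n^3).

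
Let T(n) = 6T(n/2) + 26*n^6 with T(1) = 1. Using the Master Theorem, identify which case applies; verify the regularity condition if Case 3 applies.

a=6, b=2, f(n)=26*n^6.
log_2(6) = 2.585 < 6.
f(n) = Omega(n^(2.585+epsilon)) for some epsilon > 0, so Case 3 is the candidate.
Regularity: a*f(n/b) = 6*26*(n/2)^6 = (6/64)*26*n^6 <= c*f(n) with c = 6/64 < 1. Satisfied.
Case 3: T(n) = Theta(n^6).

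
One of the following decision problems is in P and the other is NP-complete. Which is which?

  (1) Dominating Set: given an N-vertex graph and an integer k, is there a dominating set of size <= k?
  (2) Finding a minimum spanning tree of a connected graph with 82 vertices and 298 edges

(1) is NP-complete: reduces from Set Cover (with k part of the input).
(2) is P: Kruskal's / Prim's algorithms run in polynomial time.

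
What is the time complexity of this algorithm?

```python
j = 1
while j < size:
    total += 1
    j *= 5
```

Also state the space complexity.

Time complexity: O(log n).
Space complexity: O(1).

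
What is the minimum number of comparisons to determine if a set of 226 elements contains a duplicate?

Determining if 226 elements are all distinct requires Omega(n log n) comparisons in the comparison model. This follows from the element distinctness lower bound.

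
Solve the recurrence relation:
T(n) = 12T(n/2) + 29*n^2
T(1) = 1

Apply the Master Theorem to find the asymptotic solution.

a=12, b=2, f(n)=29*n^2. log_2(12) = 3.585. Case 1 of Master Theorem: T(n) = O(n^3.585).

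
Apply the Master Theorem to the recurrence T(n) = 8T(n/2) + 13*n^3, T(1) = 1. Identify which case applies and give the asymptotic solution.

a=8, b=2, f(n)=13*n^3.
log_2(8) = 3, so n^(log_b(a)) = n^3.
f(n) = Theta(n^3), so Case 2 applies.
T(n) = Theta(n^3 log n).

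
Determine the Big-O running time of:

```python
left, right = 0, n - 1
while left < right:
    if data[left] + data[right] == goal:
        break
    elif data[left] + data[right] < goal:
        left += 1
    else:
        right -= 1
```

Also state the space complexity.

Time complexity: O(n).
Space complexity: O(1).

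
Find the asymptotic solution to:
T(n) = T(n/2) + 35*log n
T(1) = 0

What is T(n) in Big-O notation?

Each of the log_2(n) levels adds O(log n). T(n) = O(log^2 n).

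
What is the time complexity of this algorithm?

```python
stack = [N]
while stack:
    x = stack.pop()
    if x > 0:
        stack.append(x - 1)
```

Time complexity: O(n).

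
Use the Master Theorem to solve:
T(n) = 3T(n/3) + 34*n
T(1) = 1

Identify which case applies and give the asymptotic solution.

a=3, b=3, f(n)=34*n.
log_3(3) = 1, so n^(log_b(a)) = n.
f(n) = Theta(n), so Case 2 applies.
T(n) = Theta(n log n).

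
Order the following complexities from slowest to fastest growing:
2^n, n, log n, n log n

Ordered by growth rate: log n < n < n log n < 2^n.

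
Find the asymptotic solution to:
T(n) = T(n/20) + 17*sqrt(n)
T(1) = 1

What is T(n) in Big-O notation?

Each level contributes sqrt(n/20^k). Geometric series with ratio 1/sqrt(20) < 1 sums to O(sqrt(n)).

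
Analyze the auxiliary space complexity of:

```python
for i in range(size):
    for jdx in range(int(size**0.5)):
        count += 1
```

Space complexity: O(1).
Only a constant amount of auxiliary storage is used; nothing grows with n.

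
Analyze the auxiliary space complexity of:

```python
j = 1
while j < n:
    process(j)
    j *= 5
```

Space complexity: O(1).
Only a constant amount of auxiliary storage is used; nothing grows with n.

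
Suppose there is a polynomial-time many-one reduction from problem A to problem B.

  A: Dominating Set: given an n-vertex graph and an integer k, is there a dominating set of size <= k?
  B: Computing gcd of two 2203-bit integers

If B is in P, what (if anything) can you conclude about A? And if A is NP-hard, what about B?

A poly-time reduction A <=_p B means any A-instance can be transformed to a B-instance in poly time.
If B is in P: compose the reduction with B's poly-time algorithm to solve A in poly time, so A is in P.
If A is NP-hard: every NP problem reduces to A, which reduces to B; composing reductions, every NP problem reduces to B, so B is NP-hard.
(Here in fact A is NP-complete and B is in P, so no such reduction is known -- its existence would imply P = NP; the analysis concerns only what the assumed reduction would or would not let you conclude.)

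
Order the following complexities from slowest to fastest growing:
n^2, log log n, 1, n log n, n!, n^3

Ordered by growth rate: 1 < log log n < n log n < n^2 < n^3 < n!.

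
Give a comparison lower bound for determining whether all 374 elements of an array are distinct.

In the algebraic decision-tree model, the YES region for element distinctness on 374 elements has 374! connected components (one per ordering). Ben-Or's theorem then gives a lower bound of Omega(log(n!)) = Omega(n log n).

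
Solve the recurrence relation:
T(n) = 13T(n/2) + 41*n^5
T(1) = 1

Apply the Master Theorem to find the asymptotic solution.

a=13, b=2, f(n)=41*n^5. log_2(13) = 3.7 < 5. Case 3: T(n) = O(n^5).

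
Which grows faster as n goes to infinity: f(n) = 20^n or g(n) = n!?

g(n) = n! grows faster: n!/20^n -> infinity by Stirling.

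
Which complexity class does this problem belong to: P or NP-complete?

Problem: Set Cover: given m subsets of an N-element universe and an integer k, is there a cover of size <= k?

This problem is NP-complete: one of Karp's 21 NP-complete problems (with k part of the input).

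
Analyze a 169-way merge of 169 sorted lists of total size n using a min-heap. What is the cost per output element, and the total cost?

Maintain a min-heap of size 169 holding the current head of each list. Each output step does one extract-min (O(log 169)) and one insert of that list's next element (O(log 169)). Each of the n elements passes through the heap exactly once, so the total cost is O(n log 169), i.e. O(log 169) per output element.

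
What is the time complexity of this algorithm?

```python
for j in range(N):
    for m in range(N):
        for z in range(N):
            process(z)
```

Time complexity: O(n^3).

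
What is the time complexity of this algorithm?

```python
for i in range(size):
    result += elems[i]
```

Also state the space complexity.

Time complexity: O(n).
Space complexity: O(1).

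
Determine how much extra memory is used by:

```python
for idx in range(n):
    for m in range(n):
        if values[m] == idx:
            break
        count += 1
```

Space complexity: O(1).
Only a constant amount of auxiliary storage is used; nothing grows with n.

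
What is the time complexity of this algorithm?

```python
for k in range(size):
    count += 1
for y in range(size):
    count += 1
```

Time complexity: O(n).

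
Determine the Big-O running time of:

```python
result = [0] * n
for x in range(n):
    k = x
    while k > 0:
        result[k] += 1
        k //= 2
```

Time complexity: O(n log n).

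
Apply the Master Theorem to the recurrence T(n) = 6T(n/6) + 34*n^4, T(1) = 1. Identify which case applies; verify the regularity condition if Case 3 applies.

a=6, b=6, f(n)=34*n^4.
log_6(6) = 1 < 4.
f(n) = Omega(n^(1+epsilon)) for some epsilon > 0, so Case 3 is the candidate.
Regularity: a*f(n/b) = 6*34*(n/6)^4 = (6/1296)*34*n^4 <= c*f(n) with c = 6/1296 < 1. Satisfied.
Case 3: T(n) = Theta(n^4).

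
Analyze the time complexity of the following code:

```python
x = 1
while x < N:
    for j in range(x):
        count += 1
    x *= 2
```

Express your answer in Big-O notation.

Time complexity: O(n).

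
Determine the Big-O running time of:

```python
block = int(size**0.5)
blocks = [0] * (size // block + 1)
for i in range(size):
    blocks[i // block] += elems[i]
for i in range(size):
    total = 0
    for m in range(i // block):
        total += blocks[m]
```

Time complexity: O(n * sqrt(n)).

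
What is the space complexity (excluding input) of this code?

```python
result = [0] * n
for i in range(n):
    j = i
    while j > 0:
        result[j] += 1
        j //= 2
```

Space complexity: O(n).
Auxiliary storage grows linearly with the input size n in the worst case.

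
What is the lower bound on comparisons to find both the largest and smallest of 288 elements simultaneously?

Pair elements first (floor(288/2) comparisons), then find max among winners and min among losers. Total: ceil(3*288/2) - 2 = 430 comparisons.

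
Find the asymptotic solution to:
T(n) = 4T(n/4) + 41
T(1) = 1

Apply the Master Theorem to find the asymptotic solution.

a=4, b=4, f(n)=41. log_4(4) = 1. Case 1 of Master Theorem: T(n) = O(n^1).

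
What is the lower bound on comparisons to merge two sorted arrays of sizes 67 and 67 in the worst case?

Adversary: with |67 - 67| <= 1 the inputs can be fully interleaved so that every adjacent pair in the merged output comes from different arrays. Then each of the 133 adjacent pairs must be directly compared, or the algorithm cannot determine their relative order. Standard merge meets this bound.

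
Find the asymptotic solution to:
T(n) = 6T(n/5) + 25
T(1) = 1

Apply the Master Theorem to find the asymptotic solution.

a=6, b=5, f(n)=25. log_5(6) = 1.113. Case 1 of Master Theorem: T(n) = O(n^1.113).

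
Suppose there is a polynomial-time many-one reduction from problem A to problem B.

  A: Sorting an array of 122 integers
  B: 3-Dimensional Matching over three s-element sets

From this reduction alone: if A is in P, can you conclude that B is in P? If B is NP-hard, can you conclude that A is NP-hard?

A poly-time reduction A <=_p B transfers tractability DOWN (B easy => A easy) and hardness UP (A hard => B hard), not the reverse.
From A in P, the reduction alone does NOT give B in P: any problem in P trivially reduces to SAT, yet SAT is not known to be in P.
From B NP-hard, the reduction alone does NOT give A NP-hard: again, easy problems reduce to hard ones.
(Here in fact A is P and B is NP-complete.)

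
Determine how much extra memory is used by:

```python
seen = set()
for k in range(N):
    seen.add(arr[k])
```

Space complexity: O(n).
Auxiliary storage grows linearly with the input size n in the worst case.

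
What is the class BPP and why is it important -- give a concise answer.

BPP (Bounded-error Probabilistic Polynomial time) is the class of problems solvable by a randomized algorithm in polynomial time with error probability at most 1/3. BPP contains P and is contained in PSPACE. It is widely conjectured that P = BPP, meaning randomness does not help for decision problems.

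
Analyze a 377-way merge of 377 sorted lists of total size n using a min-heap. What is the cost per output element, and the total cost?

Maintain a min-heap of size 377 holding the current head of each list. Each output step does one extract-min (O(log 377)) and one insert of that list's next element (O(log 377)). Each of the n elements passes through the heap exactly once, so the total cost is O(n log 377), i.e. O(log 377) per output element.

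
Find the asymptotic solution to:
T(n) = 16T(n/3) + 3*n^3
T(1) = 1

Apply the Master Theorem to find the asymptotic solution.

a=16, b=3, f(n)=3*n^3. log_3(16) = 2.524 < 3. Case 3: T(n) = O(n^3).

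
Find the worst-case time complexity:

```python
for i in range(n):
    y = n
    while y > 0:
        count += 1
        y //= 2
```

Time complexity: O(n log n).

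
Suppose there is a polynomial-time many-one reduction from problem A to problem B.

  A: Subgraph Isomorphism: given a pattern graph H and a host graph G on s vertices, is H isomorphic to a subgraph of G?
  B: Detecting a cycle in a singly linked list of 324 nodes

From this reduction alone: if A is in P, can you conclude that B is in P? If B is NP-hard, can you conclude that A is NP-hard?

A poly-time reduction A <=_p B transfers tractability DOWN (B easy => A easy) and hardness UP (A hard => B hard), not the reverse.
From A in P, the reduction alone does NOT give B in P: any problem in P trivially reduces to SAT, yet SAT is not known to be in P.
From B NP-hard, the reduction alone does NOT give A NP-hard: again, easy problems reduce to hard ones.
(Here in fact A is NP-complete and B is in P, so no such reduction is known -- its existence would imply P = NP; the analysis concerns only what the assumed reduction would or would not let you conclude.)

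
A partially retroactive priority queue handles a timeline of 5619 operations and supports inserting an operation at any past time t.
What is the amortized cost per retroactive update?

Partially retroactive priority queues (Demaine-Iacono-Langerman) allow updates at past times with queries only at the present. With a balanced BST over the m = 5619 timeline events tracking bridges, each retroactive insert or delete is O(log m) amortized.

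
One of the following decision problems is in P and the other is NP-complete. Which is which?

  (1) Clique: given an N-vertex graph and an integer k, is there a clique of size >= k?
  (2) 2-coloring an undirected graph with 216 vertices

(1) is NP-complete: complement of Independent Set / Vertex Cover (with k part of the input).
(2) is P: 2-coloring is bipartiteness testing via BFS, O(V+E).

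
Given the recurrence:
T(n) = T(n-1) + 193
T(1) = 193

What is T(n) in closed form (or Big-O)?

Unrolling: T(n) = T(n-1) + 193 = T(n-2) + 2*193 = ... = T(1) + (n-1)*193 = 193 + (n-1)*193 = 193n.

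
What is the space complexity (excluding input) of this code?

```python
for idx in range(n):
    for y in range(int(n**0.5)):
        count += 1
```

Space complexity: O(1).
Only a constant amount of auxiliary storage is used; nothing grows with n.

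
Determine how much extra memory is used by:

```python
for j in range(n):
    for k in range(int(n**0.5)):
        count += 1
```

Space complexity: O(1).
Only a constant amount of auxiliary storage is used; nothing grows with n.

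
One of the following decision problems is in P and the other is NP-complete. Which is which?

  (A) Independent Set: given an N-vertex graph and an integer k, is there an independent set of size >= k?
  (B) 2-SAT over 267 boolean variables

(A) is NP-complete: complement of Clique (with k part of the input).
(B) is P: 2-SAT is solvable in linear time via implication-graph SCCs.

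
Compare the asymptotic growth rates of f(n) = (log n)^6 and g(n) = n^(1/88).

g(n) = n^(1/88) grows faster: any positive power of n dominates any polylog.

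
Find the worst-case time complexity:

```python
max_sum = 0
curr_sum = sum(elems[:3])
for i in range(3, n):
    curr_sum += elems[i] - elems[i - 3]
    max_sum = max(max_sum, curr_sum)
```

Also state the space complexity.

Time complexity: O(n).
Space complexity: O(1).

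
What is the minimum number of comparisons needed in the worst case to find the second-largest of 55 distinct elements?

Lower bound: finding the max needs 55-1 comparisons. By the adversary weight-doubling argument, the max must personally win >= ceil(log_2(55)) = 6 comparisons; the 2nd-largest is among those 6 losers, needing 6-1 more comparisons. Total >= 55-1 + 6-1 = 59. A balanced knockout tournament achieves this.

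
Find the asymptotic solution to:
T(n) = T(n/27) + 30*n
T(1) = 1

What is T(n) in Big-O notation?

Geometric series: 30*n*(1 + 1/27 + 1/27^2 + ...) = O(n). T(n) = O(n).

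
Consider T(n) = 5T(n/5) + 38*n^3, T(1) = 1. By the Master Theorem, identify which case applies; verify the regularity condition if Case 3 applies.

a=5, b=5, f(n)=38*n^3.
log_5(5) = 1 < 3.
f(n) = Omega(n^(1+epsilon)) for some epsilon > 0, so Case 3 is the candidate.
Regularity: a*f(n/b) = 5*38*(n/5)^3 = (5/125)*38*n^3 <= c*f(n) with c = 5/125 < 1. Satisfied.
Case 3: T(n) = Theta(n^3).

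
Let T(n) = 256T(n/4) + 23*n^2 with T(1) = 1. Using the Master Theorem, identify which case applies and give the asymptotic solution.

a=256, b=4, f(n)=23*n^2.
log_4(256) = 4 > 2.
Since f(n) = O(n^2) is polynomially smaller than n^4, Case 1 applies.
T(n) = Theta(n^4).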